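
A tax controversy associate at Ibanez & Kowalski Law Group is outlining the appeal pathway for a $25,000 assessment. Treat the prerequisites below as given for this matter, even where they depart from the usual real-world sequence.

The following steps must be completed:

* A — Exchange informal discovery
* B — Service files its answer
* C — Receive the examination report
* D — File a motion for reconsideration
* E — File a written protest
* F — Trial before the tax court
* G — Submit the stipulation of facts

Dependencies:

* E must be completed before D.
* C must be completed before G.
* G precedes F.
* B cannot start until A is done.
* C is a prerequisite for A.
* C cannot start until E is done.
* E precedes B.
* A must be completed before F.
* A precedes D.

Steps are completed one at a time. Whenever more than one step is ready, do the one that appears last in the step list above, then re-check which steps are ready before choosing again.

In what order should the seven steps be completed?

E → C → G → A → F → D → B

E has no prerequisites → E first.
C needed E, now all done → C.
Now G and A have their prerequisites met. G is listed later, so G next.
A needed C, now all done → A.
Now F, D and B have their prerequisites met. F is listed later, so F next.
D and B are both available; D is listed later → D.
B is the only step now ready → B.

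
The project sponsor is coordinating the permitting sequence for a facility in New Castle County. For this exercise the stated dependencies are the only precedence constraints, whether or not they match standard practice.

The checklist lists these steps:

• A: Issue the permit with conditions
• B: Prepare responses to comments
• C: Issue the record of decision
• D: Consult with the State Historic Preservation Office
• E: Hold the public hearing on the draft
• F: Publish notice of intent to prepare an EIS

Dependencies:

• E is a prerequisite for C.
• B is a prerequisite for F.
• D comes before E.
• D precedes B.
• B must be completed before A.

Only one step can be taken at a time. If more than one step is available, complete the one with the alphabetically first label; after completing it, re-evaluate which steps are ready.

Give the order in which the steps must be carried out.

Only D has no prerequisites, so it is first.
Now B and E have their prerequisites met. B has the earlier label, so B next.
A and F now also ready, so the ready set is {A, E, F}; A has the earlier label → A.
Now E and F have their prerequisites met. E has the earlier label, so E next.
Now C and F have their prerequisites met. C has the earlier label, so C next.
F needed B, now all done → F.

D, B, A, E, C, F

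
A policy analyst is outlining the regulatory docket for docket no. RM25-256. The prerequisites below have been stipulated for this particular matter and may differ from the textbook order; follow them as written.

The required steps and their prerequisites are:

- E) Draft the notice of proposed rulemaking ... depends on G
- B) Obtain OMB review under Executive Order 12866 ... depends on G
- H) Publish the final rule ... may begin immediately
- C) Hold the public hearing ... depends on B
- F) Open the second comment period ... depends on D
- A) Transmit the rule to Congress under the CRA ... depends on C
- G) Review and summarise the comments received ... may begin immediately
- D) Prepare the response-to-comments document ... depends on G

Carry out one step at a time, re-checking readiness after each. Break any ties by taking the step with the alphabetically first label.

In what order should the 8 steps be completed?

Nothing is required for G and H. G has the earlier label → G first.
Ready: B, D, E and H. B has the earlier label → B.
C, D, E and H are all available; C has the earlier label → C.
A now also ready, so the ready set is {A, D, E, H}; A has the earlier label → A.
D, E and H are all available; D has the earlier label → D.
F now also ready, so the ready set is {E, F, H}; E has the earlier label → E.
Now F and H have their prerequisites met. F has the earlier label, so F next.
Next only H has its prerequisites met → H.

G, B, C, A, D, E, F, H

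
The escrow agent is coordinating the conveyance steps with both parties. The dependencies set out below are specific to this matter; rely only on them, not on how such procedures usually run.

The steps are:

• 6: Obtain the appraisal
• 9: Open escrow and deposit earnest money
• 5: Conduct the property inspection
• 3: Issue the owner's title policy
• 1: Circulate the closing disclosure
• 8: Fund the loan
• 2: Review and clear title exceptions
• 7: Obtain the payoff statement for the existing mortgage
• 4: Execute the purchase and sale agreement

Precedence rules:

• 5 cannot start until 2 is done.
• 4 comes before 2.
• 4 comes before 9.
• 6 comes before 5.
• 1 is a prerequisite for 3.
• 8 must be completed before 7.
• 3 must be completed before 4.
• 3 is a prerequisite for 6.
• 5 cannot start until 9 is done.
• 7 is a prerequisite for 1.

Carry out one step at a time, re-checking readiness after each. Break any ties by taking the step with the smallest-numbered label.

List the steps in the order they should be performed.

8 → 7 → 1 → 3 → 4 → 2 → 6 → 9 → 5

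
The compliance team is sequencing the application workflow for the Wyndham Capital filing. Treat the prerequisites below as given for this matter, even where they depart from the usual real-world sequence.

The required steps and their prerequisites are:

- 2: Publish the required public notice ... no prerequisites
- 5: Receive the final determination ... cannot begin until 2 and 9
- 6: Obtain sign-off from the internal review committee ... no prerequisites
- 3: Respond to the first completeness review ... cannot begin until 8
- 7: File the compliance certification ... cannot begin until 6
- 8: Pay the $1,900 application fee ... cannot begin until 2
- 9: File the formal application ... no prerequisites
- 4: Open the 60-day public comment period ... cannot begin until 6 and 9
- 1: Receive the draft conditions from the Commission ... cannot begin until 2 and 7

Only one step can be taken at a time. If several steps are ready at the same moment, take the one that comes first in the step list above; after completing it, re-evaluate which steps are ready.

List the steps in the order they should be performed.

Nothing is required for 2, 6 and 9. 2 is listed earlier → 2 first.
8 now also ready, so the ready set is {6, 8, 9}; 6 is listed earlier → 6.
Now 7, 8 and 9 have their prerequisites met. 7 is listed earlier, so 7 next.
1 now also ready, so the ready set is {8, 9, 1}; 8 is listed earlier → 8.
3, 9 and 1 are all available; 3 is listed earlier → 3.
Now 9 and 1 have their prerequisites met. 9 is listed earlier, so 9 next.
5, 4 and 1 are all available; 5 is listed earlier → 5.
Now 4 and 1 have their prerequisites met. 4 is listed earlier, so 4 next.
1 needed 2 and 7, now all done → 1.

2, 6, 7, 8, 3, 9, 5, 4, 1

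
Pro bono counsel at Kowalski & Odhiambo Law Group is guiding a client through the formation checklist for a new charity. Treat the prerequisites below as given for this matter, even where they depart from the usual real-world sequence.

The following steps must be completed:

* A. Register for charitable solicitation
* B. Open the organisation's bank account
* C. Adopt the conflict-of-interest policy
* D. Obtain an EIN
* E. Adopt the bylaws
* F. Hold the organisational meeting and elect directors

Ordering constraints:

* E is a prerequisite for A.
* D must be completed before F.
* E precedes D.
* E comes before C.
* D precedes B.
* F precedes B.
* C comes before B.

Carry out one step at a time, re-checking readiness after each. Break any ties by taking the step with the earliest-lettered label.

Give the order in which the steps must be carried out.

E, A, C, D, F, B

E has no prerequisites → E first.
Now A, C and D have their prerequisites met. A has the earlier label, so A next.
C and D are both available; C has the earlier label → C.
Next only D has its prerequisites met → D.
F is the only step now ready → F.
B is the only step now ready → B.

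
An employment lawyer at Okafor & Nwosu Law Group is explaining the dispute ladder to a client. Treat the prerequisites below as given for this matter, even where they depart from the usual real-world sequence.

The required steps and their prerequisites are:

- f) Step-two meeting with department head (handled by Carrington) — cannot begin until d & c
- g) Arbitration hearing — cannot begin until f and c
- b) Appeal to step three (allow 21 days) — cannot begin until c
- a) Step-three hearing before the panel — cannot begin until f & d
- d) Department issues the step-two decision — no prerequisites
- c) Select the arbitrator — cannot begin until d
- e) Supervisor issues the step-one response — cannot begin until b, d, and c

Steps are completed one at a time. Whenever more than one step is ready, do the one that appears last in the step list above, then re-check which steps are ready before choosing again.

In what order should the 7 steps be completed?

Only d has no prerequisites, so it is first.
c needed d, now all done → c.
Now b and f have their prerequisites met. b is listed later, so b next.
e now also ready, so the ready set is {e, f}; e is listed later → e.
f needed c and d, now all done → f.
a and g are both available; a is listed later → a.
g is the only step now ready → g.

d, c, b, e, f, a, g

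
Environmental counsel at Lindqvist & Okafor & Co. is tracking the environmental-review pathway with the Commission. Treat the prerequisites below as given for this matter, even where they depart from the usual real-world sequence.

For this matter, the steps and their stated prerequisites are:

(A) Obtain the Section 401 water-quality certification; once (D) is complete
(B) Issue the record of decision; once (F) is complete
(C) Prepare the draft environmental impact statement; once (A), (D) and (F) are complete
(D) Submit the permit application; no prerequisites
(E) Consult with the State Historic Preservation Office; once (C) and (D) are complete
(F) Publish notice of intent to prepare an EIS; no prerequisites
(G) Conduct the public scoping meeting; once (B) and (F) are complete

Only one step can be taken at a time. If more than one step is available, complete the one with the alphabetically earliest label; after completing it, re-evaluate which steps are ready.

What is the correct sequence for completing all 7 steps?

(D) → (A) → (F) → (B) → (C) → (E) → (G)

(D) and (F) have no prerequisites; (D) has the earlier label, so (D) is first.
(A) now also ready, so the ready set is {(A), (F)}; (A) has the earlier label → (A).
Next only (F) has its prerequisites met → (F).
Ready: (B) and (C). (B) has the earlier label → (B).
Now (C) and (G) have their prerequisites met. (C) has the earlier label, so (C) next.
(E) now also ready, so the ready set is {(E), (G)}; (E) has the earlier label → (E).
(G) needed (B) and (F), now all done → (G).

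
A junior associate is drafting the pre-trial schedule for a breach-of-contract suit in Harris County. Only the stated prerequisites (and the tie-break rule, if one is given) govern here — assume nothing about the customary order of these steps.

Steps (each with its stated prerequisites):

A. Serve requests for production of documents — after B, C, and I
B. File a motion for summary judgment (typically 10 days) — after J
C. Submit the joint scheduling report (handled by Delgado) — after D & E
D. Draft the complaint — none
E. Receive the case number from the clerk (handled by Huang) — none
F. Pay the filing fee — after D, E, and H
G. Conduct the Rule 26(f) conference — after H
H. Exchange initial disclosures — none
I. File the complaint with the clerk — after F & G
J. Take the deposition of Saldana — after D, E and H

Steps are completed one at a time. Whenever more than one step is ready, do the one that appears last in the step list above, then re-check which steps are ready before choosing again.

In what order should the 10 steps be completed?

H, E and D have no prerequisites; H is listed later, so H is first.
G now also ready, so the ready set is {G, E, D}; G is listed later → G.
Ready: E and D. E is listed later → E.
That leaves D as the only ready step → D.
Now J, F and C have their prerequisites met. J is listed later, so J next.
Ready: F, C and B. F is listed later → F.
I now also ready, so the ready set is {I, C, B}; I is listed later → I.
C and B are both available; C is listed later → C.
That leaves B as the only ready step → B.
That leaves A as the only ready step → A.

H G E D J F I C B A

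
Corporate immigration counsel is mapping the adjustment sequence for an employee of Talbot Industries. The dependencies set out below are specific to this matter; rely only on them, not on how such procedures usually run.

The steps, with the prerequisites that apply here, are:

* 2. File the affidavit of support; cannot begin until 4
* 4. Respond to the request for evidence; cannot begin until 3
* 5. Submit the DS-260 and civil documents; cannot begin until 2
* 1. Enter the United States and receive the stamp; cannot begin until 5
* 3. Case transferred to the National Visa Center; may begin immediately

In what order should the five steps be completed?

3 is the only step with nothing outstanding, so it goes first.
4 is the only step now ready → 4.
2 needed 4, now all done → 2.
That leaves 5 as the only ready step → 5.
Next only 1 has its prerequisites met → 1.

3 4 2 5 1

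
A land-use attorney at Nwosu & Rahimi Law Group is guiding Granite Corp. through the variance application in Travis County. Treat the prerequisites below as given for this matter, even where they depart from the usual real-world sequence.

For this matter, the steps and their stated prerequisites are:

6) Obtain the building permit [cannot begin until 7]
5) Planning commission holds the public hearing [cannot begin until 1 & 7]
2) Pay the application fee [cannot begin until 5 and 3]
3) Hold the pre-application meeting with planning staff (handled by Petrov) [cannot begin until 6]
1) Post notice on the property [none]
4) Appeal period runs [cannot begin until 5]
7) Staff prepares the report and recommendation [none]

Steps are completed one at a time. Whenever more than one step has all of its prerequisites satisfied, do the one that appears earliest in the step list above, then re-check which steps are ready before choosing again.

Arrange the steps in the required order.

1 and 7 have no prerequisites; 1 is listed earlier, so 1 is first.
Next only 7 has its prerequisites met → 7.
Now 6 and 5 have their prerequisites met. 6 is listed earlier, so 6 next.
Now 5 and 3 have their prerequisites met. 5 is listed earlier, so 5 next.
4 now also ready, so the ready set is {3, 4}; 3 is listed earlier → 3.
2 now also ready, so the ready set is {2, 4}; 2 is listed earlier → 2.
4 needed 5, now all done → 4.

1 7 6 5 3 2 4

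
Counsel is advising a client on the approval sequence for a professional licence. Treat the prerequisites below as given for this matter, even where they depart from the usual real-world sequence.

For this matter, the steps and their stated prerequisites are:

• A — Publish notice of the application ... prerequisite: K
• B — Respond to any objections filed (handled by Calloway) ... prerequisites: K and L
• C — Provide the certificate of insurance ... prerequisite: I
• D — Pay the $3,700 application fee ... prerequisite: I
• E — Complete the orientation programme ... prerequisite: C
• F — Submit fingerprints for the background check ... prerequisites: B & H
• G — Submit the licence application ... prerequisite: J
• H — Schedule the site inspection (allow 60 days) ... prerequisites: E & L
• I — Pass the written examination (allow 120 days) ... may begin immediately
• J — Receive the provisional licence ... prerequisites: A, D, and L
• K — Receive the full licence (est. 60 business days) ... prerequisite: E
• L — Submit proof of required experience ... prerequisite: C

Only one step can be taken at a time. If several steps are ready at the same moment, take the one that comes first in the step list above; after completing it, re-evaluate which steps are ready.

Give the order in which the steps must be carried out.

I C D E K A L B H F J G

Only I has no prerequisites, so it is first.
Now C and D have their prerequisites met. C is listed earlier, so C next.
Now D, E and L have their prerequisites met. D is listed earlier, so D next.
Ready: E and L. E is listed earlier → E.
K now also ready, so the ready set is {K, L}; K is listed earlier → K.
A now also ready, so the ready set is {A, L}; A is listed earlier → A.
That leaves L as the only ready step → L.
B, H and J are all available; B is listed earlier → B.
Ready: H and J. H is listed earlier → H.
Ready: F and J. F is listed earlier → F.
Next only J has its prerequisites met → J.
That leaves G as the only ready step → G.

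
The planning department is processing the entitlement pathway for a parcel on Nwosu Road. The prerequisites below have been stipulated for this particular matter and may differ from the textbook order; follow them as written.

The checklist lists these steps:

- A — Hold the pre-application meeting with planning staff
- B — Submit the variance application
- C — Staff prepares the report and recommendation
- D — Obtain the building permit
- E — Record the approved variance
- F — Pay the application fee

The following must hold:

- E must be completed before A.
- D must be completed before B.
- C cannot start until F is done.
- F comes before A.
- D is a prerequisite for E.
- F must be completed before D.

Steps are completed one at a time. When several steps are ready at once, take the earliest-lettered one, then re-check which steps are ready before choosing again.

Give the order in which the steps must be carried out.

F is the only step with nothing outstanding, so it goes first.
Now C and D have their prerequisites met. C has the earlier label, so C next.
D needed F, now all done → D.
B and E are both available; B has the earlier label → B.
E needed D, now all done → E.
That leaves A as the only ready step → A.

F C D B E A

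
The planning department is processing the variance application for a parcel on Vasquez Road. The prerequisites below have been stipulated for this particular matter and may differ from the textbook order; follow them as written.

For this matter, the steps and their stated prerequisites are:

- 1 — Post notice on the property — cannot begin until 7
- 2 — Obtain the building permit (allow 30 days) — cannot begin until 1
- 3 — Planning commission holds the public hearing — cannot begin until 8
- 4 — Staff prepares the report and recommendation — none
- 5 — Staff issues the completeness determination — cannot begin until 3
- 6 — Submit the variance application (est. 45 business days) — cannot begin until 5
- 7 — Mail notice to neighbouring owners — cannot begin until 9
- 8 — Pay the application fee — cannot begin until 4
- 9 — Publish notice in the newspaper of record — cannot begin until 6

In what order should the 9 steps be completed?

4 → 8 → 3 → 5 → 6 → 9 → 7 → 1 → 2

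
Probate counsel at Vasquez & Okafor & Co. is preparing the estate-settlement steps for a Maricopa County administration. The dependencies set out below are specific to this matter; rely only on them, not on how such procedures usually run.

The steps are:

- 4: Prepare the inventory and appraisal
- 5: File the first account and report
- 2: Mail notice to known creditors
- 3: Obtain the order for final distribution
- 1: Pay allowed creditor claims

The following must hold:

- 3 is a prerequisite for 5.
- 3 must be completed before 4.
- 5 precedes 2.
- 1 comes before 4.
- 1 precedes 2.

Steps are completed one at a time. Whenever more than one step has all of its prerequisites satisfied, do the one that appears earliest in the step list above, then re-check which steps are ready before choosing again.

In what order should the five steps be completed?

3 and 1 have no prerequisites; 3 is listed earlier, so 3 is first.
Now 5 and 1 have their prerequisites met. 5 is listed earlier, so 5 next.
1 is the only step now ready → 1.
4 and 2 are both available; 4 is listed earlier → 4.
2 needed 5 and 1, now all done → 2.

3, 5, 1, 4, 2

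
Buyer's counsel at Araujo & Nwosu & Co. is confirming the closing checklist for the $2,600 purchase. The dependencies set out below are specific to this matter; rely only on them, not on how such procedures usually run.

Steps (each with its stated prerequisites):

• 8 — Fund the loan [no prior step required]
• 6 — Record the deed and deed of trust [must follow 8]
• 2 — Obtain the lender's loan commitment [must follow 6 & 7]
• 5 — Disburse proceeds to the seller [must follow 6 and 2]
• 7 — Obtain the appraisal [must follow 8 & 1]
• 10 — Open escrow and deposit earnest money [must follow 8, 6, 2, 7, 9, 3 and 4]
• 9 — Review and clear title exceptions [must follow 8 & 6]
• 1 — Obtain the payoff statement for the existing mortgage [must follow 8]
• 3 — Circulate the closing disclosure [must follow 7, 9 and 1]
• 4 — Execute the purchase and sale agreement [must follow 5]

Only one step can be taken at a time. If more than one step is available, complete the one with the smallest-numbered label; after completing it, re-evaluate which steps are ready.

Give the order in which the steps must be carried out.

8, 1, 6, 7, 2, 5, 4, 9, 3, 10

Only 8 has no prerequisites, so it is first.
Now 1 and 6 have their prerequisites met. 1 has the earlier label, so 1 next.
7 now also ready, so the ready set is {6, 7}; 6 has the earlier label → 6.
9 now also ready, so the ready set is {7, 9}; 7 has the earlier label → 7.
2 and 9 are both available; 2 has the earlier label → 2.
5 now also ready, so the ready set is {5, 9}; 5 has the earlier label → 5.
Ready: 4 and 9. 4 has the earlier label → 4.
That leaves 9 as the only ready step → 9.
That leaves 3 as the only ready step → 3.
10 needed 2, 3, 4, 6, 7, 8 and 9, now all done → 10.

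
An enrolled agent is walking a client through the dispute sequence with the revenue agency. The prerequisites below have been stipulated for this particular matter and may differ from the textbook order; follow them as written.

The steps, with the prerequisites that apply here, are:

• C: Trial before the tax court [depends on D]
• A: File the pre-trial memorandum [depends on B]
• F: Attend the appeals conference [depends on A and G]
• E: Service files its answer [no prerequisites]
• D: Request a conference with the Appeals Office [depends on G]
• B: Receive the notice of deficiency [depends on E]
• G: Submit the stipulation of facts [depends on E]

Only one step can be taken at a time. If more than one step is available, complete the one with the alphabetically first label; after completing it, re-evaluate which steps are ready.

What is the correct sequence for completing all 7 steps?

E, B, A, G, D, C, F

Only E has no prerequisites, so it is first.
B and G are both available; B has the earlier label → B.
A now also ready, so the ready set is {A, G}; A has the earlier label → A.
G is the only step now ready → G.
Now D and F have their prerequisites met. D has the earlier label, so D next.
C now also ready, so the ready set is {C, F}; C has the earlier label → C.
Next only F has its prerequisites met → F.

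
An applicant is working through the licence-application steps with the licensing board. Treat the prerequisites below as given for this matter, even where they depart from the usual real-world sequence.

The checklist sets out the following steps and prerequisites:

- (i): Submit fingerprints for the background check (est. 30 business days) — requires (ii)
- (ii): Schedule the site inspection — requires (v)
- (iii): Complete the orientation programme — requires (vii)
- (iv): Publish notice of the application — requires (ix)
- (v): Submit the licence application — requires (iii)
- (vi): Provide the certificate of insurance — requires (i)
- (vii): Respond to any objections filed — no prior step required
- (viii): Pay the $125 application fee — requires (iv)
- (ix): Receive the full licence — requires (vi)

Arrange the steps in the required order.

Only (vii) has no prerequisites, so it is first.
(iii) needed (vii), now all done → (iii).
Next only (v) has its prerequisites met → (v).
That leaves (ii) as the only ready step → (ii).
That leaves (i) as the only ready step → (i).
That leaves (vi) as the only ready step → (vi).
Next only (ix) has its prerequisites met → (ix).
Next only (iv) has its prerequisites met → (iv).
Next only (viii) has its prerequisites met → (viii).

(vii), (iii), (v), (ii), (i), (vi), (ix), (iv), (viii)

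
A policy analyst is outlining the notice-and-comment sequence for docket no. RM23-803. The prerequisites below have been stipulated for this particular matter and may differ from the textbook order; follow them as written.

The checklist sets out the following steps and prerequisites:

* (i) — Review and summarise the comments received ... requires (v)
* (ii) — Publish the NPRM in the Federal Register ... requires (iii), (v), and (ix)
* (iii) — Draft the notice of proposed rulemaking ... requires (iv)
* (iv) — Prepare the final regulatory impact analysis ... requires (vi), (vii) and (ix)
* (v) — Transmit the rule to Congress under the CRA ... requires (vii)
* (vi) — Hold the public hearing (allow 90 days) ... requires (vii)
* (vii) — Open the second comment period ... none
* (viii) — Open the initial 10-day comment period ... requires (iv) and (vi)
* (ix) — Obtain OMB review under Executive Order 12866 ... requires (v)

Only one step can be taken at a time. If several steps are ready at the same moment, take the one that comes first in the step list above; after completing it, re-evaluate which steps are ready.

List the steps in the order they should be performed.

(vii), (v), (i), (vi), (ix), (iv), (iii), (ii), (viii)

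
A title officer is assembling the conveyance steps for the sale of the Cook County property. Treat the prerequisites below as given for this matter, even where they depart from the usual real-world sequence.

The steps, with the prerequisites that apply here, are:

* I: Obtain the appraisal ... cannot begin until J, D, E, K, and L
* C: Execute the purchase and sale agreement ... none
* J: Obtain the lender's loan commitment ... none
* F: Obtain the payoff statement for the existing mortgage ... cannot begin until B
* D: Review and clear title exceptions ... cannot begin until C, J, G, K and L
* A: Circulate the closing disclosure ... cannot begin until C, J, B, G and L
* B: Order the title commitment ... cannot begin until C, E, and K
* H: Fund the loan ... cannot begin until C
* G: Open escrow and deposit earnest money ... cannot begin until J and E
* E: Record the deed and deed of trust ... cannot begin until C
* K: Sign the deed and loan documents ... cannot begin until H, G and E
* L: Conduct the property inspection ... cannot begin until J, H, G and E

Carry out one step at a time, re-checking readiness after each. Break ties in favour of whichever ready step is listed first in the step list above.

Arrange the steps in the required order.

C J H E G K B F L D I A

Nothing is required for C and J. C is listed earlier → C first.
H and E now also ready, so the ready set is {J, H, E}; J is listed earlier → J.
H and E are both available; H is listed earlier → H.
That leaves E as the only ready step → E.
Next only G has its prerequisites met → G.
K and L are both available; K is listed earlier → K.
Now B and L have their prerequisites met. B is listed earlier, so B next.
F now also ready, so the ready set is {F, L}; F is listed earlier → F.
L needed J, H, G and E, now all done → L.
D and A are both available; D is listed earlier → D.
I now also ready, so the ready set is {I, A}; I is listed earlier → I.
A is the only step now ready → A.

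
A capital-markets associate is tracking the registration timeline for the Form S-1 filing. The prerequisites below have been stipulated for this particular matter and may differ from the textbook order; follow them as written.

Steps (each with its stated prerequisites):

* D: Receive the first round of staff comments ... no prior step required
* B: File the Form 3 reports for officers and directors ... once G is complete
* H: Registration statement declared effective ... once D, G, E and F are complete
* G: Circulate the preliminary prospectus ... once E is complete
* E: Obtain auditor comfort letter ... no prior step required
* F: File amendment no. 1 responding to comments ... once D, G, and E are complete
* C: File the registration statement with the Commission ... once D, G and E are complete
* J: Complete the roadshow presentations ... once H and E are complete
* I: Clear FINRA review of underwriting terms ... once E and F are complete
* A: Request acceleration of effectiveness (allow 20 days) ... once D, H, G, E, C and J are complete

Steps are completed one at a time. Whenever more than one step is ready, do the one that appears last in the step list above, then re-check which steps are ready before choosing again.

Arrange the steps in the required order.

E → G → B → D → C → F → I → H → J → A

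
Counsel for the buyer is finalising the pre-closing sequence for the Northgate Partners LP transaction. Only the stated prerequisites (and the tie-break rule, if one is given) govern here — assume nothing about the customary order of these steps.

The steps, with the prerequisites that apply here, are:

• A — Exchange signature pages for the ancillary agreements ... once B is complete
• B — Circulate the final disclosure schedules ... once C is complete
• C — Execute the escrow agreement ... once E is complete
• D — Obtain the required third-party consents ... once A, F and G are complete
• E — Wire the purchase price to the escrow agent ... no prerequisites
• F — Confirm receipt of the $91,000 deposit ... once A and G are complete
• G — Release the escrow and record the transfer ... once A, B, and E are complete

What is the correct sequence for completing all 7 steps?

E, C, B, A, G, F, D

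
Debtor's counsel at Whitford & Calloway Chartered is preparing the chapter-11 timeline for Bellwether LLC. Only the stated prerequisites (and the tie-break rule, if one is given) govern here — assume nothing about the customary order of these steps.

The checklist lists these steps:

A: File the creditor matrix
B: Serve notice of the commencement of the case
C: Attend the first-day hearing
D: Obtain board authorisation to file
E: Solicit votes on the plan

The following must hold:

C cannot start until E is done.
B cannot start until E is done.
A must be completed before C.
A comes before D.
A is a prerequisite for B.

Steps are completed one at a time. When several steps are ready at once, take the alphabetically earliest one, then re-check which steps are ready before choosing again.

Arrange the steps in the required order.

Nothing is required for A and E. A has the earlier label → A first.
Now D and E have their prerequisites met. D has the earlier label, so D next.
That leaves E as the only ready step → E.
Now B and C have their prerequisites met. B has the earlier label, so B next.
C is the only step now ready → C.

A D E B C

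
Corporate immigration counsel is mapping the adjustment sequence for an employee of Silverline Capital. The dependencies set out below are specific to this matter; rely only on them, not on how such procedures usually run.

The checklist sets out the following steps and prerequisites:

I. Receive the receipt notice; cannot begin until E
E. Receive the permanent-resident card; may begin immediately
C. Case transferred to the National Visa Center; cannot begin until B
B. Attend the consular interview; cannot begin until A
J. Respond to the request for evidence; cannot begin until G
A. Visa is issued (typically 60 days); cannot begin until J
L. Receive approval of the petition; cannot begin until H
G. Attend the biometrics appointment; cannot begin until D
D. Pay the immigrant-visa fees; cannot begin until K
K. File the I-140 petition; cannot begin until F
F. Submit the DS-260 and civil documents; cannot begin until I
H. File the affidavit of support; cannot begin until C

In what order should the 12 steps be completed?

E, I, F, K, D, G, J, A, B, C, H, L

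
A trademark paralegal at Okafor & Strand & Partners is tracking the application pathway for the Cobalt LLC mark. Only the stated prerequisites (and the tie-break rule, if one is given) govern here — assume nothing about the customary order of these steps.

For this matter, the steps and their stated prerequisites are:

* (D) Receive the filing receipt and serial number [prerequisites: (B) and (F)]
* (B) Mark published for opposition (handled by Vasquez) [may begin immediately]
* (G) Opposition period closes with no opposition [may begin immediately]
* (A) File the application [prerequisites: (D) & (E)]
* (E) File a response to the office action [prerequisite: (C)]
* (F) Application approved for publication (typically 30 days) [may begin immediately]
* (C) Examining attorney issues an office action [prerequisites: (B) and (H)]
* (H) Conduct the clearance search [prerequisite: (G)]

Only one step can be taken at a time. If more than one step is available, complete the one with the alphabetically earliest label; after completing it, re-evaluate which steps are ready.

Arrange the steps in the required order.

(B), (F), (D), (G), (H), (C), (E), (A)

(B), (F) and (G) have no prerequisites; (B) has the earlier label, so (B) is first.
(F) and (G) are both available; (F) has the earlier label → (F).
Ready: (D) and (G). (D) has the earlier label → (D).
That leaves (G) as the only ready step → (G).
(H) needed (G), now all done → (H).
(C) needed (B) and (H), now all done → (C).
(E) needed (C), now all done → (E).
(A) is the only step now ready → (A).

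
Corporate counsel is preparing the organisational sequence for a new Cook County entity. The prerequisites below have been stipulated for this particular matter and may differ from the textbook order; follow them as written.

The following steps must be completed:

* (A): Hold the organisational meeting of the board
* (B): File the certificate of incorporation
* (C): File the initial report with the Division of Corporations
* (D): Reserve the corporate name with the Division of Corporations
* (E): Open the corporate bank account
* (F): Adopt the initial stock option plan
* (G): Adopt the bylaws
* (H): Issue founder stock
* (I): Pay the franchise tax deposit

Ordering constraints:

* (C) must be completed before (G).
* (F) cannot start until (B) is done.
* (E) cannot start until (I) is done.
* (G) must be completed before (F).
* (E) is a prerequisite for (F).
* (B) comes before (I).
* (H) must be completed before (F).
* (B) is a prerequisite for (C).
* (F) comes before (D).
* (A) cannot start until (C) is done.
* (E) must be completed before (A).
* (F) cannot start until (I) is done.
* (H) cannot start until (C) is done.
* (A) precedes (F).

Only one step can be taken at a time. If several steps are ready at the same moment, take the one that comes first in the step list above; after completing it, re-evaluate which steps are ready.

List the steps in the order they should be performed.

(B), (C), (G), (H), (I), (E), (A), (F), (D)

Only (B) has no prerequisites, so it is first.
Ready: (C) and (I). (C) is listed earlier → (C).
Now (G), (H) and (I) have their prerequisites met. (G) is listed earlier, so (G) next.
(H) and (I) are both available; (H) is listed earlier → (H).
(I) needed (B), now all done → (I).
(E) needed (I), now all done → (E).
Next only (A) has its prerequisites met → (A).
(F) is the only step now ready → (F).
(D) is the only step now ready → (D).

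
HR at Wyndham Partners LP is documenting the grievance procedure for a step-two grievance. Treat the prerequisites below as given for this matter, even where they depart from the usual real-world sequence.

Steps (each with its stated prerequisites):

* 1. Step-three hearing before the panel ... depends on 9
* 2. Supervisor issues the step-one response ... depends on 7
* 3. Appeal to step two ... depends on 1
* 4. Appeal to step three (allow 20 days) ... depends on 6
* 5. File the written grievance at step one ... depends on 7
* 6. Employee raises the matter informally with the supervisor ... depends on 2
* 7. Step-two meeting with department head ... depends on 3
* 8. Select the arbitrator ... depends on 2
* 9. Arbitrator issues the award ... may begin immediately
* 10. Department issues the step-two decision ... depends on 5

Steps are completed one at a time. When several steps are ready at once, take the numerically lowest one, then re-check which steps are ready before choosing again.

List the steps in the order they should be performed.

9, 1, 3, 7, 2, 5, 6, 4, 8, 10

Only 9 has no prerequisites, so it is first.
1 needed 9, now all done → 1.
Next only 3 has its prerequisites met → 3.
7 needed 3, now all done → 7.
Now 2 and 5 have their prerequisites met. 2 has the earlier label, so 2 next.
5, 6 and 8 are all available; 5 has the earlier label → 5.
Ready: 6, 8 and 10. 6 has the earlier label → 6.
Now 4, 8 and 10 have their prerequisites met. 4 has the earlier label, so 4 next.
Ready: 8 and 10. 8 has the earlier label → 8.
10 needed 5, now all done → 10.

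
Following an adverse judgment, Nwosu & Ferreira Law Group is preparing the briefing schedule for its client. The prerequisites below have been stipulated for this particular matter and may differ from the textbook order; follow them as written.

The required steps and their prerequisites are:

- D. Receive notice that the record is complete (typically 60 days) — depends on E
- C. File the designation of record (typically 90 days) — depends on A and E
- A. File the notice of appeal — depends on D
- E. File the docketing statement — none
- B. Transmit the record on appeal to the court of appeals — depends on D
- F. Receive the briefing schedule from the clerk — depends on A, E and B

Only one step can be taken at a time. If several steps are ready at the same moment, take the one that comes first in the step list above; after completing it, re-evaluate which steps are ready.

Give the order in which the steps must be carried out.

E D A C B F

E has no prerequisites → E first.
Next only D has its prerequisites met → D.
A and B are both available; A is listed earlier → A.
C and B are both available; C is listed earlier → C.
Next only B has its prerequisites met → B.
That leaves F as the only ready step → F.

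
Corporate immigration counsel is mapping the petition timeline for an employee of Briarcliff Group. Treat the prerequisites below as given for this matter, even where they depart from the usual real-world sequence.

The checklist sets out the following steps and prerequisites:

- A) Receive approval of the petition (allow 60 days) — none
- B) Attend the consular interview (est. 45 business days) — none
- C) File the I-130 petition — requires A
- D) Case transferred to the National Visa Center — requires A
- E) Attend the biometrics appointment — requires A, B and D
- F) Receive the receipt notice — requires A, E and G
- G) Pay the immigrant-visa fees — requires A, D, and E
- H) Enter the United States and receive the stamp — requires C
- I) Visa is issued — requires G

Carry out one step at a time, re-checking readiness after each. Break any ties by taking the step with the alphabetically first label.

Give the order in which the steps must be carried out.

A, B, C, D, E, G, F, H, I

Nothing is required for A and B. A has the earlier label → A first.
Ready: B, C and D. B has the earlier label → B.
C and D are both available; C has the earlier label → C.
Ready: D and H. D has the earlier label → D.
E now also ready, so the ready set is {E, H}; E has the earlier label → E.
G and H are both available; G has the earlier label → G.
Ready: F, H and I. F has the earlier label → F.
Now H and I have their prerequisites met. H has the earlier label, so H next.
I is the only step now ready → I.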